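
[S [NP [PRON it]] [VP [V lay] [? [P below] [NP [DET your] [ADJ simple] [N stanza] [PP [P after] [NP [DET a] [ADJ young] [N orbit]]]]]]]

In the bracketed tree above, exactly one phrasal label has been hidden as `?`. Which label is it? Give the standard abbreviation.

PP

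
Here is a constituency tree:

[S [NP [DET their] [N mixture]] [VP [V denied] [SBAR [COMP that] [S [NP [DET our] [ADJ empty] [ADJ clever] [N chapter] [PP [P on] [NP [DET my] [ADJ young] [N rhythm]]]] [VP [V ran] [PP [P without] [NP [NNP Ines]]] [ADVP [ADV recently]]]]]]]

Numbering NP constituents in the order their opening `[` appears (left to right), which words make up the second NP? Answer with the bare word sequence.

Opening `[NP` markers occur at word positions 1, 5, 10, 15; the second of these opens the constituent [NP our empty clever chapter on my young rhythm].

our empty clever chapter on my young rhythm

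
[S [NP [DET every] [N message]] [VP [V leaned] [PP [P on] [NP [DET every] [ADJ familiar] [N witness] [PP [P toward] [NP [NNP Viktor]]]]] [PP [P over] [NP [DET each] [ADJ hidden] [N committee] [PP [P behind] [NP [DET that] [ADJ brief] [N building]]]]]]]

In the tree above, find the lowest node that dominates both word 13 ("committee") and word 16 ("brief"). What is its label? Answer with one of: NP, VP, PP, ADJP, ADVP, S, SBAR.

NP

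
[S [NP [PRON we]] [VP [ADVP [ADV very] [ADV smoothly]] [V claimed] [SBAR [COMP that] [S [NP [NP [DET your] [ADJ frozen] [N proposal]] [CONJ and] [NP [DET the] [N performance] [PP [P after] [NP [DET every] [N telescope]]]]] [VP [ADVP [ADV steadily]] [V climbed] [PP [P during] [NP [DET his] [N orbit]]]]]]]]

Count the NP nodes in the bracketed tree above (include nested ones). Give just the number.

6

Listing each NP by its span: [NP we]; [NP your frozen proposal and the performance after every telescope]; [NP your frozen proposal]; [NP the performance after every telescope]; [NP every telescope]; [NP his orbit] — that makes 6.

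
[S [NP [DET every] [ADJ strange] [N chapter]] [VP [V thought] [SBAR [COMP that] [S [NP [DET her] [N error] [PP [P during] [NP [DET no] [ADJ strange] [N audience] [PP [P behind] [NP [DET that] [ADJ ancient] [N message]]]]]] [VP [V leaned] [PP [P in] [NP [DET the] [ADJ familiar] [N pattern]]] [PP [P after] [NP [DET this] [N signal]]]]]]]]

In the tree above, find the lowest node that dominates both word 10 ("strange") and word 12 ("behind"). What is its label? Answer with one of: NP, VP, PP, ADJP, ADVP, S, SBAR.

NP

The smallest bracket enclosing both words is [NP no strange audience behind that ancient message], so the label is NP.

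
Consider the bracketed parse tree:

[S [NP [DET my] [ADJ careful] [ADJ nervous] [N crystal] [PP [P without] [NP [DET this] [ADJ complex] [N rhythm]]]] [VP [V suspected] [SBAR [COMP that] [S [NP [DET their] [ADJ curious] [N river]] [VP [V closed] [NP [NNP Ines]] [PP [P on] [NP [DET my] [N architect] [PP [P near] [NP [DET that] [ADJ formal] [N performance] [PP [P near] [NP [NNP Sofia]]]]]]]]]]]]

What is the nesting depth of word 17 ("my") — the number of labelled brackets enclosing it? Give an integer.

8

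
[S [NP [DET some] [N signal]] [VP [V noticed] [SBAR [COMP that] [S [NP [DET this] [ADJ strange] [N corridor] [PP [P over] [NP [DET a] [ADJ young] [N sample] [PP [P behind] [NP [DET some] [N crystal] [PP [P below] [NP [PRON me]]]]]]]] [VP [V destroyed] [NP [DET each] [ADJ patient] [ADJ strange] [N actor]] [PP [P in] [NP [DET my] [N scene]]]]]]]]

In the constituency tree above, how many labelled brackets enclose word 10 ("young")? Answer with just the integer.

Path from the root down to the word: S → VP → SBAR → S → NP → PP → NP → ADJ. That is 8 enclosing brackets.

8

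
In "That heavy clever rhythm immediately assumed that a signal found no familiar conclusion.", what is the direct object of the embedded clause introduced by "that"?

Within the embedded clause introduced by "that", the direct object of "found" is "no familiar conclusion".

no familiar conclusion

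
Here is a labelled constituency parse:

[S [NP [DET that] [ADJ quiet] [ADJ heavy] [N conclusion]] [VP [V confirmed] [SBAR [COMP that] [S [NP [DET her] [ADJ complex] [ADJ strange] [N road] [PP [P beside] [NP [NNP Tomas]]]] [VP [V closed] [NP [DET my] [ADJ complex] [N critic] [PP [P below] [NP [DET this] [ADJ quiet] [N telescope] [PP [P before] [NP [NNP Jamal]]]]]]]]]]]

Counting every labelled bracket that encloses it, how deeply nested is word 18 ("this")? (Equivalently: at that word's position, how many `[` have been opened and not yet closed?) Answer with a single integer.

9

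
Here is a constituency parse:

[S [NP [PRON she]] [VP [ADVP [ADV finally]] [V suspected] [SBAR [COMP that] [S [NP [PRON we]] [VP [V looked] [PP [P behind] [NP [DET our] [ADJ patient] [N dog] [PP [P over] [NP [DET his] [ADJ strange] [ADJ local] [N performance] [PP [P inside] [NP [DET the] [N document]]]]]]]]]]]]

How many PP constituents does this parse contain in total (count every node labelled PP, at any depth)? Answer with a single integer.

3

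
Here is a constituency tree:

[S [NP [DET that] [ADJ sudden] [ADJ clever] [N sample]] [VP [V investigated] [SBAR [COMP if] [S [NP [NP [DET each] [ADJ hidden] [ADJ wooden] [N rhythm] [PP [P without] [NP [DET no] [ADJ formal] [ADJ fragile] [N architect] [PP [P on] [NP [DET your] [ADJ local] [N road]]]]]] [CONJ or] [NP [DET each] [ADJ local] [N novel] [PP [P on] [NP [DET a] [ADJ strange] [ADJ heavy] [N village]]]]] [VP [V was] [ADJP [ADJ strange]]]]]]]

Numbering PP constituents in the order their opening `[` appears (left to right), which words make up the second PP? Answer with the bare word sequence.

In left-to-right order the PP constituents are "without no formal fragile architect on your local road"; "on your local road"; "on a strange heavy village". Number 2 is "on your local road".

on your local road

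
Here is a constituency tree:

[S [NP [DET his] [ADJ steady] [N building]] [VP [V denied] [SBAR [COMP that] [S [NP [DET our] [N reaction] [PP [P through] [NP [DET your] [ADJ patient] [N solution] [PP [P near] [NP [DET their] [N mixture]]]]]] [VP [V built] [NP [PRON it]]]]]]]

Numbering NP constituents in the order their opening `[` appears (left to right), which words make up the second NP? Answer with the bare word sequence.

our reaction through your patient solution near their mixture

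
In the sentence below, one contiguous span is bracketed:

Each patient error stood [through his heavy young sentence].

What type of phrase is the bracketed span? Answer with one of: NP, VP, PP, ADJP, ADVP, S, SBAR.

PP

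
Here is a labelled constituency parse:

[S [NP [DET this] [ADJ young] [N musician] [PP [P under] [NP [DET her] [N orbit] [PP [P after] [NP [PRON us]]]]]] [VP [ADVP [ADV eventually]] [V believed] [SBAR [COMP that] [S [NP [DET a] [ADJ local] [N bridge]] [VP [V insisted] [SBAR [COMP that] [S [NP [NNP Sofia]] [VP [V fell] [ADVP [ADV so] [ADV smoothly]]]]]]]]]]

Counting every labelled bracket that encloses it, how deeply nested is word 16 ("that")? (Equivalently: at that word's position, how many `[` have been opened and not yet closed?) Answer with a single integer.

7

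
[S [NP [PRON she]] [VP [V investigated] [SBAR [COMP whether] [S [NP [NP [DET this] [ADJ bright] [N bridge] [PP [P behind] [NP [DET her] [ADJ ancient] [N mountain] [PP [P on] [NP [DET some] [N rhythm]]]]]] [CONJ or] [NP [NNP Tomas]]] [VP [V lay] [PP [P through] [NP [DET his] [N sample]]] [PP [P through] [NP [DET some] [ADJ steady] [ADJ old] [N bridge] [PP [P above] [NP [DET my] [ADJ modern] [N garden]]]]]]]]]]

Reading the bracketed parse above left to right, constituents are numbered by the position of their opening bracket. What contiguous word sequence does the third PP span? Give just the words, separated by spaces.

The PP opening brackets appear, in order, over: "behind her ancient mountain on some rhythm"; "on some rhythm"; "through his sample"; "through some steady old bridge above my modern garden"; "above my modern garden". The third one spans "through his sample".

through his sample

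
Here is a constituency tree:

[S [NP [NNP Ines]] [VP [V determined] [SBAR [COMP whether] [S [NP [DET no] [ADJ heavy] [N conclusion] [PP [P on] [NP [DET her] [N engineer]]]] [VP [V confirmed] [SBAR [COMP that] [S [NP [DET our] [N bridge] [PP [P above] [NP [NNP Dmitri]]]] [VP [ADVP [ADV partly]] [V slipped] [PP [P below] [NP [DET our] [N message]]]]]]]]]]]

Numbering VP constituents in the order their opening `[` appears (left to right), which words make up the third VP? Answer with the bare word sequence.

partly slipped below our message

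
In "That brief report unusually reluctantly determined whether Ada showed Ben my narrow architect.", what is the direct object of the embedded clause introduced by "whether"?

my narrow architect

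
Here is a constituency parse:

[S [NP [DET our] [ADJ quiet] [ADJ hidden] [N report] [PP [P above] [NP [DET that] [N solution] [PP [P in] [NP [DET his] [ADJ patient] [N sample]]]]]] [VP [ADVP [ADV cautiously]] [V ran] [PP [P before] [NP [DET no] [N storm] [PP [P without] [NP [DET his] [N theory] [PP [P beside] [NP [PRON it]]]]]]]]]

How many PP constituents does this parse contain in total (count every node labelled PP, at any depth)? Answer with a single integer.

Listing each PP by its span: [PP above that solution in his patient sample]; [PP in his patient sample]; [PP before no storm without his theory beside it]; [PP without his theory beside it]; [PP beside it] — that makes 5.

5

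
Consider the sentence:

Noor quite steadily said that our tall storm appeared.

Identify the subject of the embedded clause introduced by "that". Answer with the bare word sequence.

our tall storm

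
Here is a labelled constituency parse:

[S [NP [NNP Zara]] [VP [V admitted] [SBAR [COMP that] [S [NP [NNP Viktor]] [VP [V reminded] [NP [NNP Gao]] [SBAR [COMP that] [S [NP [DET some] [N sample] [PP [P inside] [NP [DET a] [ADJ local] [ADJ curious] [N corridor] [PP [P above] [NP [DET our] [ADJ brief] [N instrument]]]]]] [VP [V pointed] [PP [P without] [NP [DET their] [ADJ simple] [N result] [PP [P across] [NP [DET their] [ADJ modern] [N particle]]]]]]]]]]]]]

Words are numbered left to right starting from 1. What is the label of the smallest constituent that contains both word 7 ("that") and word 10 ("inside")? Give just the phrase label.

Word 7 lies under S → VP → SBAR → S → VP → SBAR → COMP; word 10 lies under S → VP → SBAR → S → VP → SBAR → S → NP → PP → P. The lowest shared node is the SBAR.

SBAR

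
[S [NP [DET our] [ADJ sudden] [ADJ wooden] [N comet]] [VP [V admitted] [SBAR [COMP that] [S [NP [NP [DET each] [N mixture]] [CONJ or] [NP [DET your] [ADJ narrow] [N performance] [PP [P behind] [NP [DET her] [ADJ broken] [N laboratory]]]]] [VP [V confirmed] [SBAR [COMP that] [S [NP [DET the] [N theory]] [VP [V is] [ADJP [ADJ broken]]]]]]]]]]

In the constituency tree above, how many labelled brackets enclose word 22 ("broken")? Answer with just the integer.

10

The word sits inside ADJ, which is inside ADJP, inside VP, inside S, inside SBAR, inside VP, inside S, inside SBAR, inside VP, inside S — 10 brackets in all.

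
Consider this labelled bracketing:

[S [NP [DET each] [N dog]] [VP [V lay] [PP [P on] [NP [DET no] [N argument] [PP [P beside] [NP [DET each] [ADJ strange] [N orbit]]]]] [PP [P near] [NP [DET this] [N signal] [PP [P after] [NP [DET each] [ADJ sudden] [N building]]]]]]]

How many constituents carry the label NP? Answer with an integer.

5

Scanning left to right, an opening `[NP` appears at word positions 1, 5, 8, 12, 15 — 5 in total.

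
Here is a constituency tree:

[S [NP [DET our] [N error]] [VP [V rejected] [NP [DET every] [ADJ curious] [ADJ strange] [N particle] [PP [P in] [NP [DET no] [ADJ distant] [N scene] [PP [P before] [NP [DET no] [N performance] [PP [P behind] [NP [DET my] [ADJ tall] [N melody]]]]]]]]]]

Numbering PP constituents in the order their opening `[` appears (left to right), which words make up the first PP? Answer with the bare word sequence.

in no distant scene before no performance behind my tall melody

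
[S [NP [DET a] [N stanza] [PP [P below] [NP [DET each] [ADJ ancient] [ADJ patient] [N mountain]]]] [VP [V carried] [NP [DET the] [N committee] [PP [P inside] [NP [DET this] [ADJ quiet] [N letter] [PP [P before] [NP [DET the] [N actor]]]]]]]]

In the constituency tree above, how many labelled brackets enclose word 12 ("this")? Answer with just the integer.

6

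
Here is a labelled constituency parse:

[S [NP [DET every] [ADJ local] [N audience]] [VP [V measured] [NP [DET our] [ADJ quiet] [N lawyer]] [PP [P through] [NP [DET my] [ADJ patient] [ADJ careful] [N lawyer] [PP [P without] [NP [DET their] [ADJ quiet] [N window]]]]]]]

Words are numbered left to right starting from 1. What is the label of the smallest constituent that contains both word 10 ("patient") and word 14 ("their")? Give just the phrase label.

Word 10 lies under S → VP → PP → NP → ADJ; word 14 lies under S → VP → PP → NP → PP → NP → DET. The lowest shared node is the NP.

NP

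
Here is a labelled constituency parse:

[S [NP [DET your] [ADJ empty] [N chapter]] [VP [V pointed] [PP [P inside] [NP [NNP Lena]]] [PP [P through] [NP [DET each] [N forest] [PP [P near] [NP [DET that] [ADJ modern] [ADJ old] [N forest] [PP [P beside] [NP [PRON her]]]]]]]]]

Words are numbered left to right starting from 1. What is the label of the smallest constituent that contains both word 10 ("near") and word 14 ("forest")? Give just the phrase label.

PP

Word 10 lies under S → VP → PP → NP → PP → P; word 14 lies under S → VP → PP → NP → PP → NP → N. The lowest shared node is the PP.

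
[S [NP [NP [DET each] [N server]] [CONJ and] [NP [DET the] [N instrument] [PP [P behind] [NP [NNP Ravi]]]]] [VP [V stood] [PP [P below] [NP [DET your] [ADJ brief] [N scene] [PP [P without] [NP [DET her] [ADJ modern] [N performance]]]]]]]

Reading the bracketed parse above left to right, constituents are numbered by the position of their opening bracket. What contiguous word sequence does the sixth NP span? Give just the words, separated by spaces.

her modern performance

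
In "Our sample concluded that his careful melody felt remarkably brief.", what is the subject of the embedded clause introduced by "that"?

his careful melody

The subject of the embedded clause introduced by "that" is the NP immediately before the verb "felt": "his careful melody".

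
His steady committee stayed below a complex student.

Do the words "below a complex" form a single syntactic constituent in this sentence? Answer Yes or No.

"below" belongs to the preposition "below" while "complex" belongs to the noun phrase "a complex student"; a span that runs across that boundary is not a single phrase.

No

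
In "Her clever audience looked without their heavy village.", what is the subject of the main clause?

her clever audience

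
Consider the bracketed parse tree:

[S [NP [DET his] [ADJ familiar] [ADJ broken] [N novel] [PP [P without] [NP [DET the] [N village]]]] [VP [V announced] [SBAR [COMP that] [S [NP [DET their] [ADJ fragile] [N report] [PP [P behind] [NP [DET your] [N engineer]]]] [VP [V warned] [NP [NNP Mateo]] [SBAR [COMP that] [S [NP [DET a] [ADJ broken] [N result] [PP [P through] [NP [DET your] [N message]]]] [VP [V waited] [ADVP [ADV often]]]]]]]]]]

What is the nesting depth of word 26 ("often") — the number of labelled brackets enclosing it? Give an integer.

10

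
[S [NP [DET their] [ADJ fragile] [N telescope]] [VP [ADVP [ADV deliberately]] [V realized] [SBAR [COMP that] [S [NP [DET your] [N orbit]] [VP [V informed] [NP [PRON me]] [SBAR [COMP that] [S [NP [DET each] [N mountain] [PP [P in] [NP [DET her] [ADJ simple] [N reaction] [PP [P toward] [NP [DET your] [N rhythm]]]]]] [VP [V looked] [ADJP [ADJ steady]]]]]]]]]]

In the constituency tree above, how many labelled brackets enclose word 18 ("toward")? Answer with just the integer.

The word sits inside P, which is inside PP, inside NP, inside PP, inside NP, inside S, inside SBAR, inside VP, inside S, inside SBAR, inside VP, inside S — 12 brackets in all.

12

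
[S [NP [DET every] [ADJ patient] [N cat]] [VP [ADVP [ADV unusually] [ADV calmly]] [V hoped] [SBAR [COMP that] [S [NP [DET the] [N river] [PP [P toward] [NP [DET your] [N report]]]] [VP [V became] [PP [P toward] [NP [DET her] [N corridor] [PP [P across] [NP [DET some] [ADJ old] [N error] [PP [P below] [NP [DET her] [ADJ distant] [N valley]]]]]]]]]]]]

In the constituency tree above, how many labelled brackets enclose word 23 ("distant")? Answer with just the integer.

12

The word sits inside ADJ, which is inside NP, inside PP, inside NP, inside PP, inside NP, inside PP, inside VP, inside S, inside SBAR, inside VP, inside S — 12 brackets in all.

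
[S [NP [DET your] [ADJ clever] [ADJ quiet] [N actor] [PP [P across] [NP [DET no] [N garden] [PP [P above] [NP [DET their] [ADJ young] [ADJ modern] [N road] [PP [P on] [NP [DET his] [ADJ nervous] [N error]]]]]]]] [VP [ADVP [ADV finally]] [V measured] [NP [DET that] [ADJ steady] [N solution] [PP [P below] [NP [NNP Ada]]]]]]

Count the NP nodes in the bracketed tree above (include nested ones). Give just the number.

Listing each NP by its span: [NP your clever quiet actor across no garden above their young modern road on his nervous error]; [NP no garden above their young modern road on his nervous error]; [NP their young modern road on his nervous error]; [NP his nervous error]; [NP that steady solution below Ada]; [NP Ada] — that makes 6.

6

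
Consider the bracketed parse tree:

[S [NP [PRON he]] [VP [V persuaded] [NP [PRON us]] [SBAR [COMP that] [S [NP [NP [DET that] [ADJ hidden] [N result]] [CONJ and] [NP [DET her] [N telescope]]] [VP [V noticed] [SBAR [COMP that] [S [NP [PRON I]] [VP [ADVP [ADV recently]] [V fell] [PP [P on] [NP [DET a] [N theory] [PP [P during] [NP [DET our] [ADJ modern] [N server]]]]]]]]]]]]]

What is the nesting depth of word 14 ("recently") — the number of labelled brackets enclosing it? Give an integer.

10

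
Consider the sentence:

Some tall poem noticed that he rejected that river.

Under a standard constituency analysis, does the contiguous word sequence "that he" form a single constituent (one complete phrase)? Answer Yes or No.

"that" belongs to the complementizer "that" while "he" belongs to the clause "he rejected that river"; a span that runs across that boundary is not a single phrase.

No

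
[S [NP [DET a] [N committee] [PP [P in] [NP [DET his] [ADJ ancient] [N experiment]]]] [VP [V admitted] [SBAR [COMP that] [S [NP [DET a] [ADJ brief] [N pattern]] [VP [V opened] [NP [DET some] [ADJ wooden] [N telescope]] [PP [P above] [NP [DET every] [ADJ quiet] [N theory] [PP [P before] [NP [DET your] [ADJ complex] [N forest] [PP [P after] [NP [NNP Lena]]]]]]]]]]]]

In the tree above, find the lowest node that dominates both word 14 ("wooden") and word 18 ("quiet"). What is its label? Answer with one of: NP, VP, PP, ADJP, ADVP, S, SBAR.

Both words fall inside [VP opened some wooden telescope above every quiet theory before your complex forest after Lena] (words 12–25), and no smaller constituent contains them both. Label: VP.

VP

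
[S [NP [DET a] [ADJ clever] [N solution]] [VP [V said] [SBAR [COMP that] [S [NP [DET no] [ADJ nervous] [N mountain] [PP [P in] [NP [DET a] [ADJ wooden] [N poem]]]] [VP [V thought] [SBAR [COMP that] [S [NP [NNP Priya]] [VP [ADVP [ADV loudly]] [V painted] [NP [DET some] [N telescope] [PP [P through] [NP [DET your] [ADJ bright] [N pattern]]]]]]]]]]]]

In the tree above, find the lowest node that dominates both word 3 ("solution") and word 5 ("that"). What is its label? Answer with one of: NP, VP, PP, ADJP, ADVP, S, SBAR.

S

Word 3 lies under S → NP → N; word 5 lies under S → VP → SBAR → COMP. The lowest shared node is the S.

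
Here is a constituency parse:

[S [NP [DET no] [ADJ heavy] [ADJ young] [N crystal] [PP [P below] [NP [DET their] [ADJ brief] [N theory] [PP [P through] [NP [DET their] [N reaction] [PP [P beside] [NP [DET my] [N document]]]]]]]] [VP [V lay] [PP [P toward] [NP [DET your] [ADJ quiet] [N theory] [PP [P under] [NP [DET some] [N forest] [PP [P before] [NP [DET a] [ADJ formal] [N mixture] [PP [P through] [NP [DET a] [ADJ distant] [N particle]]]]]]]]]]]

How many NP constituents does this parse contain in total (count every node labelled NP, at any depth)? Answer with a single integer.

The NP constituents are: [NP no heavy young crystal below their brief theory through their reaction beside my document]; [NP their brief theory through their reaction beside my document]; [NP their reaction beside my document]; [NP my document]; [NP your quiet theory under some forest before a formal mixture through a distant particle]; [NP some forest before a formal mixture through a distant particle] …. Total: 8.

8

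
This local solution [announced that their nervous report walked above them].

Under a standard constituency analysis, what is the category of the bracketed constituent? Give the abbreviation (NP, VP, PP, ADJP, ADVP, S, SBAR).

VP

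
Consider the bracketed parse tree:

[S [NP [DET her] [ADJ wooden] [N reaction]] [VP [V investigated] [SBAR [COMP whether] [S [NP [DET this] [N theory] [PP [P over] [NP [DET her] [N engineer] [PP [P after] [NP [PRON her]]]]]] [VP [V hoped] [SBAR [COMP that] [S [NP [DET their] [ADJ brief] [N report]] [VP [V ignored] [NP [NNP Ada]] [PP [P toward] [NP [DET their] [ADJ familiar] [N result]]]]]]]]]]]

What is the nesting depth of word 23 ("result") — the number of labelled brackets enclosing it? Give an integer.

The word sits inside N, which is inside NP, inside PP, inside VP, inside S, inside SBAR, inside VP, inside S, inside SBAR, inside VP, inside S — 11 brackets in all.

11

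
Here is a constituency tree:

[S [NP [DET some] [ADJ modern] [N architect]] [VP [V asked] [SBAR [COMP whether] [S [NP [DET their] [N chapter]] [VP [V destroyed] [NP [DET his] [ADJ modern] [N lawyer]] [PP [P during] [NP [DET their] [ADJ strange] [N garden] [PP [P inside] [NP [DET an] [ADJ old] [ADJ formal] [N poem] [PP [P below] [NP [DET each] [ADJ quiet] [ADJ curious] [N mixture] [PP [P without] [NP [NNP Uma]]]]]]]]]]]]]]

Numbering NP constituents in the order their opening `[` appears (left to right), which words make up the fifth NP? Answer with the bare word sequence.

In left-to-right order the NP constituents are "some modern architect"; "their chapter"; "his modern lawyer"; "their strange garden inside an old formal poem below each quiet curious mixture without Uma"; "an old formal poem below each quiet curious mixture without Uma"; "each quiet curious mixture without Uma"; "Uma". Number 5 is "an old formal poem below each quiet curious mixture without Uma".

an old formal poem below each quiet curious mixture without Uma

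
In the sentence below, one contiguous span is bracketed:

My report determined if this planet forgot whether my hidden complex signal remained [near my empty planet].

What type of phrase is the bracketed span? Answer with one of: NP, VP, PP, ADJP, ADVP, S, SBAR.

PP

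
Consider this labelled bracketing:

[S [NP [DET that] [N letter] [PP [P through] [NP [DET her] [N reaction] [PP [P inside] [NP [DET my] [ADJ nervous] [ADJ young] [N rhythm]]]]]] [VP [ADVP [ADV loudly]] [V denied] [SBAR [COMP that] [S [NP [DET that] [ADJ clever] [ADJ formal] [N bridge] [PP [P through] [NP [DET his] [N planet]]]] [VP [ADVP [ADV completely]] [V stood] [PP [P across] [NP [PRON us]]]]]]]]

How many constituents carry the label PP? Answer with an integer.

4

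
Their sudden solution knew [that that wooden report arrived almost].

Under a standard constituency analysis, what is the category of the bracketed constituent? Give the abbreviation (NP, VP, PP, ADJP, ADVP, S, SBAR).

SBAR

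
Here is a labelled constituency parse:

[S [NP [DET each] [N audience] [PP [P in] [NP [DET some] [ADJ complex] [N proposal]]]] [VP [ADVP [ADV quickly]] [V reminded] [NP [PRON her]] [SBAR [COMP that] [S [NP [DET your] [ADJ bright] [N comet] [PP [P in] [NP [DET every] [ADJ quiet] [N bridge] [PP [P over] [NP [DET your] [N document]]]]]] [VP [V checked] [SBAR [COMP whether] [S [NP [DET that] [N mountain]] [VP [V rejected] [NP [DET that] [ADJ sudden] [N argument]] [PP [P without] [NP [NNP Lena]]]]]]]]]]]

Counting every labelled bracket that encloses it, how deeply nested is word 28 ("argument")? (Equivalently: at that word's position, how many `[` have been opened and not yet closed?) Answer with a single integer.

10

Counting open brackets not yet closed at "argument": [S [VP [SBAR [S [VP [SBAR [S [VP [NP [N = 10.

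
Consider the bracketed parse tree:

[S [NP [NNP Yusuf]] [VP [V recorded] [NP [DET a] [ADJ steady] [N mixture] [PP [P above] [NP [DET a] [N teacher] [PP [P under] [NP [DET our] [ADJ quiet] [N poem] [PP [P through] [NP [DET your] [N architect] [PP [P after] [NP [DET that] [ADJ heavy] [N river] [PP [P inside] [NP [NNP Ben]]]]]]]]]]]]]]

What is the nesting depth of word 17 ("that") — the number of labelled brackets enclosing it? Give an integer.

Path from the root down to the word: S → VP → NP → PP → NP → PP → NP → PP → NP → PP → NP → DET. That is 12 enclosing brackets.

12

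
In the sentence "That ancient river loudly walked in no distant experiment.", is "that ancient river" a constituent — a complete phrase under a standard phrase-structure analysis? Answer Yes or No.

These words form the whole noun phrase headed by "river", so yes — one constituent.

Yes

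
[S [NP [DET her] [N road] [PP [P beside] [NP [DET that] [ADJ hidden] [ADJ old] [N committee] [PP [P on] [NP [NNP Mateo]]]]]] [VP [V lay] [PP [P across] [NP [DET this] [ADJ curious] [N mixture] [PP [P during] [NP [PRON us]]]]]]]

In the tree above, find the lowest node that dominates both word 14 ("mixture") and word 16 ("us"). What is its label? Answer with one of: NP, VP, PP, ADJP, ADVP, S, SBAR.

NP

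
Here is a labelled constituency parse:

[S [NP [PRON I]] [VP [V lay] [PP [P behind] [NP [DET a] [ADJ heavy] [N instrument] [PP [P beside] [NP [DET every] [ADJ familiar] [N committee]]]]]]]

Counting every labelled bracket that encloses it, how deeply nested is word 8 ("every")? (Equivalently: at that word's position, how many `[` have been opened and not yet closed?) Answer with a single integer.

7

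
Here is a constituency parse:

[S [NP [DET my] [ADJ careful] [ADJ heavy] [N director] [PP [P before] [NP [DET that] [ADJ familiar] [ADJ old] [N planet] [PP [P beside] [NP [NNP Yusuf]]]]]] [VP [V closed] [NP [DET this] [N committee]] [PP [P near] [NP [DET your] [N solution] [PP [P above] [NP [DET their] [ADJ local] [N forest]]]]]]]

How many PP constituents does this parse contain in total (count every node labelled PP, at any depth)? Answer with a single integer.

Scanning left to right, an opening `[PP` appears at word positions 5, 10, 15, 18 — 4 in total.

4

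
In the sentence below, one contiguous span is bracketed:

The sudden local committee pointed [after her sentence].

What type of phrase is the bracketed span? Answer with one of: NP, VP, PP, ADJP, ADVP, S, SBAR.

PP

The span is built around the preposition "after" — a prepositional phrase (PP).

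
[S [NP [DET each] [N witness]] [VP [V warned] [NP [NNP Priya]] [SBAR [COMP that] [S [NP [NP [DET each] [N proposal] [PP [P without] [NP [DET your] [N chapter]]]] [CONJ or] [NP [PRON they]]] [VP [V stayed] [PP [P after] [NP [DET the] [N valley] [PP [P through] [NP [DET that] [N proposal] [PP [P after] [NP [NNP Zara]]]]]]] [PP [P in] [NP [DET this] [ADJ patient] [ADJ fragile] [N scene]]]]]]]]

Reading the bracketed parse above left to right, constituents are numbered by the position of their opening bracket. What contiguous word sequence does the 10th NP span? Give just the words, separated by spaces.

this patient fragile scene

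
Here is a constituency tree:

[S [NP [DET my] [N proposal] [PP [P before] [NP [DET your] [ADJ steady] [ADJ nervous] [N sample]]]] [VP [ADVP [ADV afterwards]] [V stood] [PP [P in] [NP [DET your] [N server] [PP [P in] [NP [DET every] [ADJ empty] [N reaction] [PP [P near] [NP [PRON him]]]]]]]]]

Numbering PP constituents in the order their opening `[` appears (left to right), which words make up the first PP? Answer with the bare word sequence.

before your steady nervous sample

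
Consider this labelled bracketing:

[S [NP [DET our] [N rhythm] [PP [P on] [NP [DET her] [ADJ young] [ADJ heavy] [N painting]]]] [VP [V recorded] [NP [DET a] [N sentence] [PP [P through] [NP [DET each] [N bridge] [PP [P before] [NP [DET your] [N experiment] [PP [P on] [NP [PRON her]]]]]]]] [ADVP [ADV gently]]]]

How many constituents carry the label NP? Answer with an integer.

6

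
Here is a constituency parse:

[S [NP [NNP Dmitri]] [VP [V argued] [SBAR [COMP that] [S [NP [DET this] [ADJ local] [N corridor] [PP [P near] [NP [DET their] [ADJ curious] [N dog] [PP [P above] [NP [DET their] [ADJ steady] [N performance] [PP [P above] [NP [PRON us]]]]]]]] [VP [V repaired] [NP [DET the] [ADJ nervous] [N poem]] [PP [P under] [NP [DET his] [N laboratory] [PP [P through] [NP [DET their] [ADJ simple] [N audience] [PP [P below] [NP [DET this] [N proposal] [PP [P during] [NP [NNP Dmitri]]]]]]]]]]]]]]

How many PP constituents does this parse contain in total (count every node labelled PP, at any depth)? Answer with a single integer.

7

The PP constituents are: [PP near their curious dog above their steady performance above us]; [PP above their steady performance above us]; [PP above us]; [PP under his laboratory through their simple audience below this proposal during Dmitri]; [PP through their simple audience below this proposal during Dmitri]; [PP below this proposal during Dmitri] …. Total: 7.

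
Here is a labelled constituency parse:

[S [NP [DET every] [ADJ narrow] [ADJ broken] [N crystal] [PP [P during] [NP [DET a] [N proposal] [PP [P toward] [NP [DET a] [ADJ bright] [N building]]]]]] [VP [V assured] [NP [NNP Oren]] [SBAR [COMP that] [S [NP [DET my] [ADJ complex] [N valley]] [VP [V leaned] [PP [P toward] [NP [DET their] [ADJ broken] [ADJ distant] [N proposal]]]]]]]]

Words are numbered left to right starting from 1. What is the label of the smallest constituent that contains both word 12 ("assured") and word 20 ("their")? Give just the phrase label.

VP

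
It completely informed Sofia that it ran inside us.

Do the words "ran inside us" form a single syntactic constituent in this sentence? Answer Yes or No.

Yes

"ran inside us" is exactly the verb phrase [VP ran inside us], a complete constituent.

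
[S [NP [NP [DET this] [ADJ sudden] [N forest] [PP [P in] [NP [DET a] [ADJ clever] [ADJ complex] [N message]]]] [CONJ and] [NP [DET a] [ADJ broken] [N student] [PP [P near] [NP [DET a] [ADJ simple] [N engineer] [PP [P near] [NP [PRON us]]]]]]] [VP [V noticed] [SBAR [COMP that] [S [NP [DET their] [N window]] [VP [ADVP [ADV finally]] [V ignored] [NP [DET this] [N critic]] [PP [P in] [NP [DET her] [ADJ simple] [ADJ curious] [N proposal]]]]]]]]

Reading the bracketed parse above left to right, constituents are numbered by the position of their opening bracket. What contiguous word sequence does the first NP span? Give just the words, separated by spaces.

this sudden forest in a clever complex message and a broken student near a simple engineer near us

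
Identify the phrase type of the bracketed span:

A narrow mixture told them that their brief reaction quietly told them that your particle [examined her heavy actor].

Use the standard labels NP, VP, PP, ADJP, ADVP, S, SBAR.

"examined" is the head of the bracketed span, so the span is a verb phrase: VP.

VP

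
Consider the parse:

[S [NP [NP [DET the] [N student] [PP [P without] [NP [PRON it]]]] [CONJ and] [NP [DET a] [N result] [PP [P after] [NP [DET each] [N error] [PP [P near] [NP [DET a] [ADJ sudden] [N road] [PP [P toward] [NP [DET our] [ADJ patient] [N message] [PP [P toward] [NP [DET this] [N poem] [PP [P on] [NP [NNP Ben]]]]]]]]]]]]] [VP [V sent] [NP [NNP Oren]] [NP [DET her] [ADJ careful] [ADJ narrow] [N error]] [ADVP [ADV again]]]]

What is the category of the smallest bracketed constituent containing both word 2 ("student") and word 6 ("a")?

NP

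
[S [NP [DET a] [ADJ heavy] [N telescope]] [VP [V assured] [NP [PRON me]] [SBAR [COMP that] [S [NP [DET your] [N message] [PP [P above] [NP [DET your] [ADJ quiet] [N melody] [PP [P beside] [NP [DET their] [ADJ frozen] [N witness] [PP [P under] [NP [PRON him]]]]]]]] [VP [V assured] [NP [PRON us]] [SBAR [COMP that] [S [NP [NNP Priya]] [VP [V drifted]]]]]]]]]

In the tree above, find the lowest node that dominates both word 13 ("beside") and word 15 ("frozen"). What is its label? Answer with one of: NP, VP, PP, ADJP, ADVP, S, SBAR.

Both words fall inside [PP beside their frozen witness under him] (words 13–18), and no smaller constituent contains them both. Label: PP.

PP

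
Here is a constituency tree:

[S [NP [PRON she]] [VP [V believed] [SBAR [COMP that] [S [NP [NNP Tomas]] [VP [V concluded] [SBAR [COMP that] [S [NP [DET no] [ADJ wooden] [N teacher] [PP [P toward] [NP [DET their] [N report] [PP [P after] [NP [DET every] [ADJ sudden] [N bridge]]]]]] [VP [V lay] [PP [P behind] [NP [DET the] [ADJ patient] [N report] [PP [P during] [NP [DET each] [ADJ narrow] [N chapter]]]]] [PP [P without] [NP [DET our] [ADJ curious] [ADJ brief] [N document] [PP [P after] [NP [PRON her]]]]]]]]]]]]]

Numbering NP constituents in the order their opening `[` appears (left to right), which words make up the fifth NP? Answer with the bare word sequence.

every sudden bridge

The NP opening brackets appear, in order, over: "she"; "Tomas"; "no wooden teacher toward their report after every sudden bridge"; "their report after every sudden bridge"; "every sudden bridge"; "the patient report during each narrow chapter"; "each narrow chapter"; "our curious brief document after her"; "her". The fifth one spans "every sudden bridge".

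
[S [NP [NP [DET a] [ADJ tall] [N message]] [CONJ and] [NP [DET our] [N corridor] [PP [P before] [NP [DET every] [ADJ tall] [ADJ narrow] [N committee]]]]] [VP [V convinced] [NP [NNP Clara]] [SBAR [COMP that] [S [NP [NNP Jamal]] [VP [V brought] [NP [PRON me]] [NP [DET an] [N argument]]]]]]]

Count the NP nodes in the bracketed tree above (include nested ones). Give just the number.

Scanning left to right, an opening `[NP` appears at word positions 1, 1, 5, 8, 13, 15, 17, 18 — 8 in total.

8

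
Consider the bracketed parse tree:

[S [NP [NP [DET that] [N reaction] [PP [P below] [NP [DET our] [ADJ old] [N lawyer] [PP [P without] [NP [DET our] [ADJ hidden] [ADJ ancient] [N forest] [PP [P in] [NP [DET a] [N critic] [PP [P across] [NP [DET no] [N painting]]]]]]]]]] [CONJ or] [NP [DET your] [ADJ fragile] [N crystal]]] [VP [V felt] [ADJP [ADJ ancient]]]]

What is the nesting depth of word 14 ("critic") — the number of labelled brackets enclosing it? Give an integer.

10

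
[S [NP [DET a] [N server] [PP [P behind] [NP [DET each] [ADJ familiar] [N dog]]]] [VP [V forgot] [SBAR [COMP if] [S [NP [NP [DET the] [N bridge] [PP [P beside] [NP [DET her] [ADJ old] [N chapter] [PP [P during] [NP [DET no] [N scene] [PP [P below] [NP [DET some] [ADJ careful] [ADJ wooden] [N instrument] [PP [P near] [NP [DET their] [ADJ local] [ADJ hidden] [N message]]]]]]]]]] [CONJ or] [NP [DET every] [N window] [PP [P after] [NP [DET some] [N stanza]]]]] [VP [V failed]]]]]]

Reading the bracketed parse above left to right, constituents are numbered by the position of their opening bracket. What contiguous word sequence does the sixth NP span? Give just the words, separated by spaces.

no scene below some careful wooden instrument near their local hidden message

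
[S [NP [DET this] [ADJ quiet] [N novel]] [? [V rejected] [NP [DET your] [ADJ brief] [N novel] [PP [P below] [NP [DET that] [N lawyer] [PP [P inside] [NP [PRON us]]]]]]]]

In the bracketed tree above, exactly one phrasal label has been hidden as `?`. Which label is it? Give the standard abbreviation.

VP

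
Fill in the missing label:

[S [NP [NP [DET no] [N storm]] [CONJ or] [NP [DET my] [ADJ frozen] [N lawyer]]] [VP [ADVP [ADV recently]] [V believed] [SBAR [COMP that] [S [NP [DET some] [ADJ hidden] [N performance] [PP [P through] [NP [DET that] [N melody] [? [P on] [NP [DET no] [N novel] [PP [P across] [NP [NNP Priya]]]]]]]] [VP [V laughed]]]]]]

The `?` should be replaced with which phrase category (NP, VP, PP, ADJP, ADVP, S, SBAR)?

PP

A constituent whose immediate children are P 'on', NP is a prepositional phrase: PP.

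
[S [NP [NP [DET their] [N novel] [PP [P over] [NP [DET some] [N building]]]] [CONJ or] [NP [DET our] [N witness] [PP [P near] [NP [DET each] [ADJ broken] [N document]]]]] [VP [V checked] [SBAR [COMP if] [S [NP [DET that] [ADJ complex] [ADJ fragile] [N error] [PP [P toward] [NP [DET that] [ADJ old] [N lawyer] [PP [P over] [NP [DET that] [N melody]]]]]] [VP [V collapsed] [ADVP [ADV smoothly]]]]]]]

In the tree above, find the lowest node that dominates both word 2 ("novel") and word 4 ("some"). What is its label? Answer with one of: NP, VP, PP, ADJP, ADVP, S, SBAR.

NP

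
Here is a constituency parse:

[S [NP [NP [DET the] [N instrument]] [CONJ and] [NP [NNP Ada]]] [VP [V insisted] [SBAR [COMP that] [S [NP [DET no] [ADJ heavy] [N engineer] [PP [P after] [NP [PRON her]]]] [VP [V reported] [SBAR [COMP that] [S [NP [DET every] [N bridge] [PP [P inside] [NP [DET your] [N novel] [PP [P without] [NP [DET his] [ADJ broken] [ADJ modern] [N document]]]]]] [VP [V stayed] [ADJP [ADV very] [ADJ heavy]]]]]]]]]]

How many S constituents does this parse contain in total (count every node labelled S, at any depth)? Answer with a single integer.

3

Listing each S by its span: [S the instrument and Ada insisted that no heavy engineer after her reported that every bridge inside your novel without his broken modern document stayed very heavy]; [S no heavy engineer after her reported that every bridge inside your novel without his broken modern document stayed very heavy]; [S every bridge inside your novel without his broken modern document stayed very heavy] — that makes 3.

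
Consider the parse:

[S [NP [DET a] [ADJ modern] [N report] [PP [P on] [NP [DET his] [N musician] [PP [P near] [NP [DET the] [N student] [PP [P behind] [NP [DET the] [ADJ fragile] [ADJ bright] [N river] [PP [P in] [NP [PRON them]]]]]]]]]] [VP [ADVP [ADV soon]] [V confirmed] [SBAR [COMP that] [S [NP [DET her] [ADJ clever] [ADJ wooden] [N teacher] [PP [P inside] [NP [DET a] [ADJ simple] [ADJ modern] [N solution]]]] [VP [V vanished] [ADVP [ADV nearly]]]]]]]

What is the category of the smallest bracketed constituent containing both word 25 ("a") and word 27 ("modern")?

Both words fall inside [NP a simple modern solution] (words 25–28), and no smaller constituent contains them both. Label: NP.

NP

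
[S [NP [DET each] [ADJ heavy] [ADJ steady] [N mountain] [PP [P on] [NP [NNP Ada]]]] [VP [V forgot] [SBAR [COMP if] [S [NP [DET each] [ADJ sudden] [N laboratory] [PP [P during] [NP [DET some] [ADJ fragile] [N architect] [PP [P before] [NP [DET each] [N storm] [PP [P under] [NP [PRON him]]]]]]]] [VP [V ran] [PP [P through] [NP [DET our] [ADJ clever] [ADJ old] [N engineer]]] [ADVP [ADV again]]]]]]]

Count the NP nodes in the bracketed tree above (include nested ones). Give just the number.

7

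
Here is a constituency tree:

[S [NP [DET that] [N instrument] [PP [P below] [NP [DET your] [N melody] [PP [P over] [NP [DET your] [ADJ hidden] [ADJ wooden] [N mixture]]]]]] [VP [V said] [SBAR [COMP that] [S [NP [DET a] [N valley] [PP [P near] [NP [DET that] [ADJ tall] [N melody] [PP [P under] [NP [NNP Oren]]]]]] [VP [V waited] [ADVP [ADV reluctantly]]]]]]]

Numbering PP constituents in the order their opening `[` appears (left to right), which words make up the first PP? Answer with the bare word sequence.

below your melody over your hidden wooden mixture

Opening `[PP` markers occur at word positions 3, 6, 15, 19; the first of these opens the constituent [PP below your melody over your hidden wooden mixture].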